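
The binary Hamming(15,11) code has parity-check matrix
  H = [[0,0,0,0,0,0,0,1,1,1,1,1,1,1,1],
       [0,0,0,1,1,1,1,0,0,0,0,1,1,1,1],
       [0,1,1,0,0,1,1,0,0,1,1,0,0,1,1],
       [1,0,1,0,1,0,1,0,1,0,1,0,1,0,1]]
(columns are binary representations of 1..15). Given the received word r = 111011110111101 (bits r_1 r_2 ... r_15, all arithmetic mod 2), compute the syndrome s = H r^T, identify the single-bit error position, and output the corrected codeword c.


s = (0, 0, 1, 1)^T, error position = 3, corrected codeword c = 110011110111101

Compute s = H r^T mod 2 one row at a time:
  s_1 = 1 + 0 + 1 + 1 + 1 + 1 + 0 + 1 = 6 ≡ 0 (mod 2).
  s_2 = 0 + 1 + 1 + 1 + 1 + 1 + 0 + 1 = 6 ≡ 0 (mod 2).
  s_3 = 1 + 1 + 1 + 1 + 1 + 1 + 0 + 1 = 7 ≡ 1 (mod 2).
  s_4 = 1 + 1 + 1 + 1 + 0 + 1 + 1 + 1 = 7 ≡ 1 (mod 2).
s = (0, 0, 1, 1)^T — this equals column 3 of H (binary 0011), so error is at position 3.
Correct: flip bit 3 of r = 111011110111101 to get c = 110011110111101.


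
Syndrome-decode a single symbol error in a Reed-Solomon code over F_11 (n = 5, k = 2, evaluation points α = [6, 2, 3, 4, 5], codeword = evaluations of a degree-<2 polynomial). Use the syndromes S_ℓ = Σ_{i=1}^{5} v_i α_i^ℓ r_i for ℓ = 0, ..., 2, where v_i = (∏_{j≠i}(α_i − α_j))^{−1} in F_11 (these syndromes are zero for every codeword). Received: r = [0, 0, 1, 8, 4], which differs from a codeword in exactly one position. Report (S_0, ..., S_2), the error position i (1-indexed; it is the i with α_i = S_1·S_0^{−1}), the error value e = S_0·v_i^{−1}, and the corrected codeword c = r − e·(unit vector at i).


S = (3, 6, 1), error at position 2, error magnitude e = 6, c = [0, 5, 1, 8, 4].

Step 1: column multipliers v_i = (∏_{j≠i}(α_i − α_j))^{−1} mod 11.
  i = 1 (α = 6): (6−2)(6−3)(6−4)(6−5) = 4·3·2·1 = 24 ≡ 2, so v_1 = 2^{−1} = 6 (mod 11).
  i = 2 (α = 2): (2−6)(2−3)(2−4)(2−5) = (−4)·(−1)·(−2)·(−3) = 24 ≡ 2, so v_2 = 2^{−1} = 6 (mod 11).
  i = 3 (α = 3): (3−6)(3−2)(3−4)(3−5) = (−3)·1·(−1)·(−2) = −6 ≡ 5, so v_3 = 5^{−1} = 9 (mod 11).
  i = 4 (α = 4): (4−6)(4−2)(4−3)(4−5) = (−2)·2·1·(−1) = 4 ≡ 4, so v_4 = 4^{−1} = 3 (mod 11).
  i = 5 (α = 5): (5−6)(5−2)(5−3)(5−4) = (−1)·3·2·1 = −6 ≡ 5, so v_5 = 5^{−1} = 9 (mod 11).
  v = [6, 6, 9, 3, 9].
Step 2: syndromes of r = [0, 0, 1, 8, 4] (all sums mod 11).
  S_0 = Σ v_i r_i = 6·0 + 6·0 + 9·1 + 3·8 + 9·4 = 69 ≡ 3.
  S_1 = Σ v_i α_i r_i = 6·6·0 + 6·2·0 + 9·3·1 + 3·4·8 + 9·5·4 = 303 ≡ 6.
  α_i^2 mod 11 = [3, 4, 9, 5, 3].
  S_2 = Σ v_i α_i^2 r_i = 6·3·0 + 6·4·0 + 9·9·1 + 3·5·8 + 9·3·4 = 309 ≡ 1.
  S = (3, 6, 1) ≠ 0, so r is not a codeword (an error is present).
Step 3: locate the error. For a single error e at position i, S_ℓ = v_i·e·α_i^ℓ, so α_err = S_1/S_0.
  S_0^{−1} = 3^{−1} = 4 (mod 11), so α_err = 6·4 = 24 ≡ 2 = α_2. Error position i = 2.
  Consistency check: S_2/S_1 = 1·2 = 2 ≡ 2 = α_err ✓ (single-error assumption holds).
Step 4: error magnitude e = S_0/v_2 = S_0·∏_{j≠2}(α_2 − α_j) = 3·2 = 6 ≡ 6 (mod 11).
Step 5: correct position 2: c_2 = r_2 − e = 0 − 6 ≡ 5 (mod 11). Hence c = [0, 5, 1, 8, 4].
  Check: interpolating c through the α_i gives m(x) = 2 + 7·x (degree < 2) with m(α_i) = c_i for every i, so c is indeed a codeword.


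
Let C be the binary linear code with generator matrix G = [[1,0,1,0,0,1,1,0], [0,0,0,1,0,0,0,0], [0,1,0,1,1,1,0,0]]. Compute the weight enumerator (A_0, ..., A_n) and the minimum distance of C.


Weight distribution: A_0 = 1, A_1 = 1, A_3 = 1, A_4 = 2, A_5 = 2, A_6 = 1. Minimum distance d = 1.

Enumerate all 2^3 = 8 messages m ∈ F_2^3.
For each, compute codeword c = mG in F_2^8, then tally its weight.
  m = 000 → c = 00000000, weight = 0.
  m = 100 → c = 10100110, weight = 4.
  m = 010 → c = 00010000, weight = 1.
  m = 110 → c = 10110110, weight = 5.
  m = 001 → c = 01011100, weight = 4.
  m = 101 → c = 11111010, weight = 6.
  m = 011 → c = 01001100, weight = 3.
  m = 111 → c = 11101010, weight = 5.
Tally weights:
  weight 0: 1 codewords.
  weight 1: 1 codewords.
  weight 3: 1 codewords.
  weight 4: 2 codewords.
  weight 5: 2 codewords.
  weight 6: 1 codewords.
Minimum distance d = smallest w > 0 with A_w > 0 = 1.
Sanity: Σ A_w = 8 = 2^3 = 8 ✓.


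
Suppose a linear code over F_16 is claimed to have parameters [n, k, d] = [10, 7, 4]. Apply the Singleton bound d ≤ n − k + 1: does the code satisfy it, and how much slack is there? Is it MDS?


Singleton RHS = n − k + 1 = 4, slack = 0, bound satisfied, MDS.

Singleton bound: d ≤ n − k + 1.
Here n = 10, k = 7, so n − k + 1 = 4.
Given d = 4, check d ≤ 4: YES.
Slack = (n − k + 1) − d = 0.
The code is MDS (slack = 0).
Description: the claimed parameters are [10, 7, 4]_16; such a code would be MDS (meets Singleton bound).


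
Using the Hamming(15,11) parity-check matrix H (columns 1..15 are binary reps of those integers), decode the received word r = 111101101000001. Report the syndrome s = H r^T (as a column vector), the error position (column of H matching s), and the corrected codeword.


s = (0, 0, 1, 1)^T, error position = 3, corrected codeword c = 110101101000001

Compute s = H r^T mod 2 one row at a time:
  s_1 = 0 + 1 + 0 + 0 + 0 + 0 + 0 + 1 = 2 ≡ 0 (mod 2).
  s_2 = 1 + 0 + 1 + 1 + 0 + 0 + 0 + 1 = 4 ≡ 0 (mod 2).
  s_3 = 1 + 1 + 1 + 1 + 0 + 0 + 0 + 1 = 5 ≡ 1 (mod 2).
  s_4 = 1 + 1 + 0 + 1 + 1 + 0 + 0 + 1 = 5 ≡ 1 (mod 2).
s = (0, 0, 1, 1)^T — this equals column 3 of H (binary 0011), so error is at position 3.
Correct: flip bit 3 of r = 111101101000001 to get c = 110101101000001.


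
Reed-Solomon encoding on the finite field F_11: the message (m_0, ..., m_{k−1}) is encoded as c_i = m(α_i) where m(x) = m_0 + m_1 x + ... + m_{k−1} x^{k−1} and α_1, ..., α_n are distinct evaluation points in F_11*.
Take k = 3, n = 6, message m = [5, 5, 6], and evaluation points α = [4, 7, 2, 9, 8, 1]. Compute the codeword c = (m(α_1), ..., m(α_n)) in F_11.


c = [0, 4, 6, 8, 0, 5]

Message polynomial: m(x) = 5 + 5·x + 6·x^2 (mod 11).
For each evaluation point α_i, compute m(α_i) mod 11:
  α_1 = 4: Horner steps 6 → 7 → 0, so m(4) = 0.
  α_2 = 7: Horner steps 6 → 3 → 4, so m(7) = 4.
  α_3 = 2: Horner steps 6 → 6 → 6, so m(2) = 6.
  α_4 = 9: Horner steps 6 → 4 → 8, so m(9) = 8.
  α_5 = 8: Horner steps 6 → 9 → 0, so m(8) = 0.
  α_6 = 1: Horner steps 6 → 0 → 5, so m(1) = 5.
Codeword c = [0, 4, 6, 8, 0, 5] ∈ F_11^6.


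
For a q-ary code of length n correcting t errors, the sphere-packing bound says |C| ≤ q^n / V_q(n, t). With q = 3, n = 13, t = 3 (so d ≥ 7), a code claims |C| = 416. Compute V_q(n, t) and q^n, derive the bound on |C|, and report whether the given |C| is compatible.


V_q(n, t) = 2627, q^n = 1594323, Hamming bound = 606, |C| = 416 ≤ bound (satisfied).

Step 1: Compute V_q(n, t) = Σ_{j=0}^3 C(n, j) (q−1)^j.
  j = 0: C(13,0)·(2)^0 = 1·1 = 1.
  j = 1: C(13,1)·(2)^1 = 13·2 = 26.
  j = 2: C(13,2)·(2)^2 = 78·4 = 312.
  j = 3: C(13,3)·(2)^3 = 286·8 = 2288.
  V_q(n, t) = 1 + 26 + 312 + 2288 = 2627.
Step 2: q^n = 3^13 = 1594323.
Step 3: Hamming bound ⌊q^n / V_q(n,t)⌋ = ⌊1594323/2627⌋ = 606.
Step 4: Compare |C| = 416 to 606: satisfied.
The claimed |C| lies below the Hamming bound.


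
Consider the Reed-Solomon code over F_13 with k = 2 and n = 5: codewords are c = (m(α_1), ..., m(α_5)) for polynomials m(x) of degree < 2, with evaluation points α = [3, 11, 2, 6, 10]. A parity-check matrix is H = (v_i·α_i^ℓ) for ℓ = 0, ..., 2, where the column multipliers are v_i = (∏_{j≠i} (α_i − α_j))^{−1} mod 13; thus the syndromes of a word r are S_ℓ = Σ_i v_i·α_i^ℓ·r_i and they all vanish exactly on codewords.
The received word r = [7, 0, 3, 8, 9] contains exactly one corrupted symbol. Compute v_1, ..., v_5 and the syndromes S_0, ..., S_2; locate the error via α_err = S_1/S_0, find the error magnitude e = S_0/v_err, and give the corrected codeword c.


S = (9, 2, 12), error at position 4, error magnitude e = 2, c = [7, 0, 3, 6, 9].

Step 1: column multipliers v_i = (∏_{j≠i}(α_i − α_j))^{−1} mod 13.
  i = 1 (α = 3): (3−11)(3−2)(3−6)(3−10) = (−8)·1·(−3)·(−7) = −168 ≡ 1, so v_1 = 1^{−1} = 1 (mod 13).
  i = 2 (α = 11): (11−3)(11−2)(11−6)(11−10) = 8·9·5·1 = 360 ≡ 9, so v_2 = 9^{−1} = 3 (mod 13).
  i = 3 (α = 2): (2−3)(2−11)(2−6)(2−10) = (−1)·(−9)·(−4)·(−8) = 288 ≡ 2, so v_3 = 2^{−1} = 7 (mod 13).
  i = 4 (α = 6): (6−3)(6−11)(6−2)(6−10) = 3·(−5)·4·(−4) = 240 ≡ 6, so v_4 = 6^{−1} = 11 (mod 13).
  i = 5 (α = 10): (10−3)(10−11)(10−2)(10−6) = 7·(−1)·8·4 = −224 ≡ 10, so v_5 = 10^{−1} = 4 (mod 13).
  v = [1, 3, 7, 11, 4].
Step 2: syndromes of r = [7, 0, 3, 8, 9] (all sums mod 13).
  S_0 = Σ v_i r_i = 1·7 + 3·0 + 7·3 + 11·8 + 4·9 = 152 ≡ 9.
  S_1 = Σ v_i α_i r_i = 1·3·7 + 3·11·0 + 7·2·3 + 11·6·8 + 4·10·9 = 951 ≡ 2.
  α_i^2 mod 13 = [9, 4, 4, 10, 9].
  S_2 = Σ v_i α_i^2 r_i = 1·9·7 + 3·4·0 + 7·4·3 + 11·10·8 + 4·9·9 = 1351 ≡ 12.
  S = (9, 2, 12) ≠ 0, so r is not a codeword (an error is present).
Step 3: locate the error. For a single error e at position i, S_ℓ = v_i·e·α_i^ℓ, so α_err = S_1/S_0.
  S_0^{−1} = 9^{−1} = 3 (mod 13), so α_err = 2·3 = 6 ≡ 6 = α_4. Error position i = 4.
  Consistency check: S_2/S_1 = 12·7 = 84 ≡ 6 = α_err ✓ (single-error assumption holds).
Step 4: error magnitude e = S_0/v_4 = S_0·∏_{j≠4}(α_4 − α_j) = 9·6 = 54 ≡ 2 (mod 13).
Step 5: correct position 4: c_4 = r_4 − e = 8 − 2 ≡ 6 (mod 13). Hence c = [7, 0, 3, 6, 9].
  Check: interpolating c through the α_i gives m(x) = 8 + 4·x (degree < 2) with m(α_i) = c_i for every i, so c is indeed a codeword.


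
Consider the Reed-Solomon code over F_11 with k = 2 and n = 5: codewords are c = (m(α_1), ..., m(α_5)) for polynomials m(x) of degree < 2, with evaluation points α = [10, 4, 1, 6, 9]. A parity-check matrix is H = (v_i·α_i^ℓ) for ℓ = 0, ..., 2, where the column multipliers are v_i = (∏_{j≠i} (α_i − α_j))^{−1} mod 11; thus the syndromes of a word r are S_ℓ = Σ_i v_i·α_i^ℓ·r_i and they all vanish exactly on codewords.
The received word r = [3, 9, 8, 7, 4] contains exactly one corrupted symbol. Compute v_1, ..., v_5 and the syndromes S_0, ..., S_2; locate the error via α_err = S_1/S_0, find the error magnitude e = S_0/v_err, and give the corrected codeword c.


S = (9, 9, 9), error at position 3, error magnitude e = 7, c = [3, 9, 1, 7, 4].

Step 1: column multipliers v_i = (∏_{j≠i}(α_i − α_j))^{−1} mod 11.
  i = 1 (α = 10): (10−4)(10−1)(10−6)(10−9) = 6·9·4·1 = 216 ≡ 7, so v_1 = 7^{−1} = 8 (mod 11).
  i = 2 (α = 4): (4−10)(4−1)(4−6)(4−9) = (−6)·3·(−2)·(−5) = −180 ≡ 7, so v_2 = 7^{−1} = 8 (mod 11).
  i = 3 (α = 1): (1−10)(1−4)(1−6)(1−9) = (−9)·(−3)·(−5)·(−8) = 1080 ≡ 2, so v_3 = 2^{−1} = 6 (mod 11).
  i = 4 (α = 6): (6−10)(6−4)(6−1)(6−9) = (−4)·2·5·(−3) = 120 ≡ 10, so v_4 = 10^{−1} = 10 (mod 11).
  i = 5 (α = 9): (9−10)(9−4)(9−1)(9−6) = (−1)·5·8·3 = −120 ≡ 1, so v_5 = 1^{−1} = 1 (mod 11).
  v = [8, 8, 6, 10, 1].
Step 2: syndromes of r = [3, 9, 8, 7, 4] (all sums mod 11).
  S_0 = Σ v_i r_i = 8·3 + 8·9 + 6·8 + 10·7 + 1·4 = 218 ≡ 9.
  S_1 = Σ v_i α_i r_i = 8·10·3 + 8·4·9 + 6·1·8 + 10·6·7 + 1·9·4 = 1032 ≡ 9.
  α_i^2 mod 11 = [1, 5, 1, 3, 4].
  S_2 = Σ v_i α_i^2 r_i = 8·1·3 + 8·5·9 + 6·1·8 + 10·3·7 + 1·4·4 = 658 ≡ 9.
  S = (9, 9, 9) ≠ 0, so r is not a codeword (an error is present).
Step 3: locate the error. For a single error e at position i, S_ℓ = v_i·e·α_i^ℓ, so α_err = S_1/S_0.
  S_0^{−1} = 9^{−1} = 5 (mod 11), so α_err = 9·5 = 45 ≡ 1 = α_3. Error position i = 3.
  Consistency check: S_2/S_1 = 9·5 = 45 ≡ 1 = α_err ✓ (single-error assumption holds).
Step 4: error magnitude e = S_0/v_3 = S_0·∏_{j≠3}(α_3 − α_j) = 9·2 = 18 ≡ 7 (mod 11).
Step 5: correct position 3: c_3 = r_3 − e = 8 − 7 ≡ 1 (mod 11). Hence c = [3, 9, 1, 7, 4].
  Check: interpolating c through the α_i gives m(x) = 2 + 10·x (degree < 2) with m(α_i) = c_i for every i, so c is indeed a codeword.


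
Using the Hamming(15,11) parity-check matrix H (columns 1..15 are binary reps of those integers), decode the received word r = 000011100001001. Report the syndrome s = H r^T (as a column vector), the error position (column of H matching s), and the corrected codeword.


s = (0, 1, 1, 1)^T, error position = 7, corrected codeword c = 000011000001001

Compute s = H r^T mod 2 one row at a time:
  s_1 = 0 + 0 + 0 + 0 + 1 + 0 + 0 + 1 = 2 ≡ 0 (mod 2).
  s_2 = 0 + 1 + 1 + 1 + 1 + 0 + 0 + 1 = 5 ≡ 1 (mod 2).
  s_3 = 0 + 0 + 1 + 1 + 0 + 0 + 0 + 1 = 3 ≡ 1 (mod 2).
  s_4 = 0 + 0 + 1 + 1 + 0 + 0 + 0 + 1 = 3 ≡ 1 (mod 2).
s = (0, 1, 1, 1)^T — this equals column 7 of H (binary 0111), so error is at position 7.
Correct: flip bit 7 of r = 000011100001001 to get c = 000011000001001.


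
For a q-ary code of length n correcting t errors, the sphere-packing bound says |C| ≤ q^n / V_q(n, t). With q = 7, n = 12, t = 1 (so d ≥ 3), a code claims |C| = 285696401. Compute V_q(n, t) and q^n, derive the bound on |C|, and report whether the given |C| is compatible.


V_q(n, t) = 73, q^n = 13841287201, Hamming bound = 189606673, |C| = 285696401 > bound (violated).

Step 1: Compute V_q(n, t) = Σ_{j=0}^1 C(n, j) (q−1)^j.
  j = 0: C(12,0)·(6)^0 = 1·1 = 1.
  j = 1: C(12,1)·(6)^1 = 12·6 = 72.
  V_q(n, t) = 1 + 72 = 73.
Step 2: q^n = 7^12 = 13841287201.
Step 3: Hamming bound ⌊q^n / V_q(n,t)⌋ = ⌊13841287201/73⌋ = 189606673.
Step 4: Compare |C| = 285696401 to 189606673: violated.
The claimed |C| lies above the Hamming bound, so no 7-ary code of length 12 with d ≥ 3 can have 285696401 codewords.


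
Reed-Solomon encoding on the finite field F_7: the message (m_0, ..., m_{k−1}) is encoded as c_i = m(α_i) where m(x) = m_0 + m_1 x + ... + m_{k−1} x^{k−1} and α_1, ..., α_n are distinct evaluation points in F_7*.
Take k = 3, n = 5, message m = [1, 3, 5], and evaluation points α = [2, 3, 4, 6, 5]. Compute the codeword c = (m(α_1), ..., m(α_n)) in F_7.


c = [6, 6, 2, 3, 1]

Message polynomial: m(x) = 1 + 3·x + 5·x^2 (mod 7).
For each evaluation point α_i, compute m(α_i) mod 7:
  α_1 = 2: Horner steps 5 → 6 → 6, so m(2) = 6.
  α_2 = 3: Horner steps 5 → 4 → 6, so m(3) = 6.
  α_3 = 4: Horner steps 5 → 2 → 2, so m(4) = 2.
  α_4 = 6: Horner steps 5 → 5 → 3, so m(6) = 3.
  α_5 = 5: Horner steps 5 → 0 → 1, so m(5) = 1.
Codeword c = [6, 6, 2, 3, 1] ∈ F_7^5.


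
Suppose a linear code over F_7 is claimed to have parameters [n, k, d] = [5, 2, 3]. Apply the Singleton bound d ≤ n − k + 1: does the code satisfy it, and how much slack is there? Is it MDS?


Singleton RHS = n − k + 1 = 4, slack = 1, bound satisfied, not MDS.

Singleton bound: d ≤ n − k + 1.
Here n = 5, k = 2, so n − k + 1 = 4.
Given d = 3, check d ≤ 4: YES.
Slack = (n − k + 1) − d = 1.
The code is NOT MDS (slack = 1 > 0).
Description: the claimed parameters are [5, 2, 3]_7; such a code would be non-MDS.


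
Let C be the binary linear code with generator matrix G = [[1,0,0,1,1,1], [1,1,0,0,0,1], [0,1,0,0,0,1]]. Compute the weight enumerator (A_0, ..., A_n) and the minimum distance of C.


Weight distribution: A_0 = 1, A_1 = 1, A_2 = 1, A_3 = 3, A_4 = 2. Minimum distance d = 1.

Enumerate all 2^3 = 8 messages m ∈ F_2^3.
For each, compute codeword c = mG in F_2^6, then tally its weight.
  m = 000 → c = 000000, weight = 0.
  m = 100 → c = 100111, weight = 4.
  m = 010 → c = 110001, weight = 3.
  m = 110 → c = 010110, weight = 3.
  m = 001 → c = 010001, weight = 2.
  m = 101 → c = 110110, weight = 4.
  m = 011 → c = 100000, weight = 1.
  m = 111 → c = 000111, weight = 3.
Tally weights:
  weight 0: 1 codewords.
  weight 1: 1 codewords.
  weight 2: 1 codewords.
  weight 3: 3 codewords.
  weight 4: 2 codewords.
Minimum distance d = smallest w > 0 with A_w > 0 = 1.
Sanity: Σ A_w = 8 = 2^3 = 8 ✓.


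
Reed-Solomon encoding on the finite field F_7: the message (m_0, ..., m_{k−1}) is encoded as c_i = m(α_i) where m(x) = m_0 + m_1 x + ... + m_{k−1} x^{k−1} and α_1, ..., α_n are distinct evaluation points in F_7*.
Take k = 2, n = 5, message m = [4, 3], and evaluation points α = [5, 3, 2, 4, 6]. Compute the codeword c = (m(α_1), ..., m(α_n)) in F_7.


c = [5, 6, 3, 2, 1]

Message polynomial: m(x) = 4 + 3·x (mod 7).
For each evaluation point α_i, compute m(α_i) mod 7:
  α_1 = 5: Horner steps 3 → 5, so m(5) = 5.
  α_2 = 3: Horner steps 3 → 6, so m(3) = 6.
  α_3 = 2: Horner steps 3 → 3, so m(2) = 3.
  α_4 = 4: Horner steps 3 → 2, so m(4) = 2.
  α_5 = 6: Horner steps 3 → 1, so m(6) = 1.
Codeword c = [5, 6, 3, 2, 1] ∈ F_7^5.


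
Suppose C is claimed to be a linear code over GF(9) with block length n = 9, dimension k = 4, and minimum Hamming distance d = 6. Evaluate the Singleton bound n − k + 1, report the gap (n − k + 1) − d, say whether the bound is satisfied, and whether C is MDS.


Singleton RHS = n − k + 1 = 6, slack = 0, bound satisfied, MDS.

Singleton bound: d ≤ n − k + 1.
Here n = 9, k = 4, so n − k + 1 = 6.
Given d = 6, check d ≤ 6: YES.
Slack = (n − k + 1) − d = 0.
The code is MDS (slack = 0).
Description: the claimed parameters are [9, 4, 6]_9; such a code would be MDS (meets Singleton bound).


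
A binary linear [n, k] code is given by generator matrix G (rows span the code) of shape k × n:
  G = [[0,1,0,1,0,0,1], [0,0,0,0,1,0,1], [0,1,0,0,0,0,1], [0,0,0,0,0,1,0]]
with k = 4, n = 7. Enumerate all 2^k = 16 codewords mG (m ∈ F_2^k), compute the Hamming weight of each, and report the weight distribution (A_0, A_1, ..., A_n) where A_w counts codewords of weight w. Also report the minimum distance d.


Weight distribution: A_0 = 1, A_1 = 2, A_2 = 4, A_3 = 6, A_4 = 3. Minimum distance d = 1.

Enumerate all 2^4 = 16 messages m ∈ F_2^4.
For each, compute codeword c = mG in F_2^7, then tally its weight.
  m = 0000 → c = 0000000, weight = 0.
  m = 1000 → c = 0101001, weight = 3.
  m = 0100 → c = 0000101, weight = 2.
  m = 1100 → c = 0101100, weight = 3.
  m = 0010 → c = 0100001, weight = 2.
  m = 1010 → c = 0001000, weight = 1.
  m = 0110 → c = 0100100, weight = 2.
  m = 1110 → c = 0001101, weight = 3.
  m = 0001 → c = 0000010, weight = 1.
  m = 1001 → c = 0101011, weight = 4.
  m = 0101 → c = 0000111, weight = 3.
  m = 1101 → c = 0101110, weight = 4.
  m = 0011 → c = 0100011, weight = 3.
  m = 1011 → c = 0001010, weight = 2.
  m = 0111 → c = 0100110, weight = 3.
  m = 1111 → c = 0001111, weight = 4.
Tally weights:
  weight 0: 1 codewords.
  weight 1: 2 codewords.
  weight 2: 4 codewords.
  weight 3: 6 codewords.
  weight 4: 3 codewords.
Minimum distance d = smallest w > 0 with A_w > 0 = 1.
Sanity: Σ A_w = 16 = 2^4 = 16 ✓.


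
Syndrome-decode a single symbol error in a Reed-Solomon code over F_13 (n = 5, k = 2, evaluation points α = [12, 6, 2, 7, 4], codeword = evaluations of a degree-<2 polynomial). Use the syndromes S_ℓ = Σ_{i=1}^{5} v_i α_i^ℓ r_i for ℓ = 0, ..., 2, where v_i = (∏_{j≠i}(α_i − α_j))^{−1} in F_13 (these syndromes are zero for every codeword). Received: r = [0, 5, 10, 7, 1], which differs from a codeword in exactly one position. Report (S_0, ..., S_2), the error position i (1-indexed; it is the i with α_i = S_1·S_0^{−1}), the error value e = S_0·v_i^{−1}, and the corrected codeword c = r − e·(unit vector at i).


S = (6, 7, 6), error at position 1, error magnitude e = 9, c = [4, 5, 10, 7, 1].

Step 1: column multipliers v_i = (∏_{j≠i}(α_i − α_j))^{−1} mod 13.
  i = 1 (α = 12): (12−6)(12−2)(12−7)(12−4) = 6·10·5·8 = 2400 ≡ 8, so v_1 = 8^{−1} = 5 (mod 13).
  i = 2 (α = 6): (6−12)(6−2)(6−7)(6−4) = (−6)·4·(−1)·2 = 48 ≡ 9, so v_2 = 9^{−1} = 3 (mod 13).
  i = 3 (α = 2): (2−12)(2−6)(2−7)(2−4) = (−10)·(−4)·(−5)·(−2) = 400 ≡ 10, so v_3 = 10^{−1} = 4 (mod 13).
  i = 4 (α = 7): (7−12)(7−6)(7−2)(7−4) = (−5)·1·5·3 = −75 ≡ 3, so v_4 = 3^{−1} = 9 (mod 13).
  i = 5 (α = 4): (4−12)(4−6)(4−2)(4−7) = (−8)·(−2)·2·(−3) = −96 ≡ 8, so v_5 = 8^{−1} = 5 (mod 13).
  v = [5, 3, 4, 9, 5].
Step 2: syndromes of r = [0, 5, 10, 7, 1] (all sums mod 13).
  S_0 = Σ v_i r_i = 5·0 + 3·5 + 4·10 + 9·7 + 5·1 = 123 ≡ 6.
  S_1 = Σ v_i α_i r_i = 5·12·0 + 3·6·5 + 4·2·10 + 9·7·7 + 5·4·1 = 631 ≡ 7.
  α_i^2 mod 13 = [1, 10, 4, 10, 3].
  S_2 = Σ v_i α_i^2 r_i = 5·1·0 + 3·10·5 + 4·4·10 + 9·10·7 + 5·3·1 = 955 ≡ 6.
  S = (6, 7, 6) ≠ 0, so r is not a codeword (an error is present).
Step 3: locate the error. For a single error e at position i, S_ℓ = v_i·e·α_i^ℓ, so α_err = S_1/S_0.
  S_0^{−1} = 6^{−1} = 11 (mod 13), so α_err = 7·11 = 77 ≡ 12 = α_1. Error position i = 1.
  Consistency check: S_2/S_1 = 6·2 = 12 ≡ 12 = α_err ✓ (single-error assumption holds).
Step 4: error magnitude e = S_0/v_1 = S_0·∏_{j≠1}(α_1 − α_j) = 6·8 = 48 ≡ 9 (mod 13).
Step 5: correct position 1: c_1 = r_1 − e = 0 − 9 ≡ 4 (mod 13). Hence c = [4, 5, 10, 7, 1].
  Check: interpolating c through the α_i gives m(x) = 6 + 2·x (degree < 2) with m(α_i) = c_i for every i, so c is indeed a codeword.


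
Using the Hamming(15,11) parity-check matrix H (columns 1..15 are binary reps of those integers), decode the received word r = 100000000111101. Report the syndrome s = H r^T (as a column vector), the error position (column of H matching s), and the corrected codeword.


s = (1, 1, 1, 0)^T, error position = 14, corrected codeword c = 100000000111111

Compute s = H r^T mod 2 one row at a time:
  s_1 = 0 + 0 + 1 + 1 + 1 + 1 + 0 + 1 = 5 ≡ 1 (mod 2).
  s_2 = 0 + 0 + 0 + 0 + 1 + 1 + 0 + 1 = 3 ≡ 1 (mod 2).
  s_3 = 0 + 0 + 0 + 0 + 1 + 1 + 0 + 1 = 3 ≡ 1 (mod 2).
  s_4 = 1 + 0 + 0 + 0 + 0 + 1 + 1 + 1 = 4 ≡ 0 (mod 2).
s = (1, 1, 1, 0)^T — this equals column 14 of H (binary 1110), so error is at position 14.
Correct: flip bit 14 of r = 100000000111101 to get c = 100000000111111.


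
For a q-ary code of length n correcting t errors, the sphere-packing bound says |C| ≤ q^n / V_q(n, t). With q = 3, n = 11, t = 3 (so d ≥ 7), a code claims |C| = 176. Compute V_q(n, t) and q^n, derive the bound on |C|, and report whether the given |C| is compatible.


V_q(n, t) = 1563, q^n = 177147, Hamming bound = 113, |C| = 176 > bound (violated).

Step 1: Compute V_q(n, t) = Σ_{j=0}^3 C(n, j) (q−1)^j.
  j = 0: C(11,0)·(2)^0 = 1·1 = 1.
  j = 1: C(11,1)·(2)^1 = 11·2 = 22.
  j = 2: C(11,2)·(2)^2 = 55·4 = 220.
  j = 3: C(11,3)·(2)^3 = 165·8 = 1320.
  V_q(n, t) = 1 + 22 + 220 + 1320 = 1563.
Step 2: q^n = 3^11 = 177147.
Step 3: Hamming bound ⌊q^n / V_q(n,t)⌋ = ⌊177147/1563⌋ = 113.
Step 4: Compare |C| = 176 to 113: violated.
The claimed |C| lies above the Hamming bound, so no 3-ary code of length 11 with d ≥ 7 can have 176 codewords.


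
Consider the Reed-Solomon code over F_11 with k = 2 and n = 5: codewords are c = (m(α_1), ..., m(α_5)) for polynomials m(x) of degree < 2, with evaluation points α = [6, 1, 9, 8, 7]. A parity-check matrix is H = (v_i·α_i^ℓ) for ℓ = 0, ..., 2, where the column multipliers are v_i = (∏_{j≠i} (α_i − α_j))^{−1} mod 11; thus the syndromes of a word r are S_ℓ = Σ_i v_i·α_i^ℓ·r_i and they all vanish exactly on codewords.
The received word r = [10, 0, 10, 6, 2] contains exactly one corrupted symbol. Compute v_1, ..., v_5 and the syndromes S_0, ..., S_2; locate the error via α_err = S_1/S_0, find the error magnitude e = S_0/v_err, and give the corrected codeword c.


S = (4, 2, 1), error at position 1, error magnitude e = 1, c = [9, 0, 10, 6, 2].

Step 1: column multipliers v_i = (∏_{j≠i}(α_i − α_j))^{−1} mod 11.
  i = 1 (α = 6): (6−1)(6−9)(6−8)(6−7) = 5·(−3)·(−2)·(−1) = −30 ≡ 3, so v_1 = 3^{−1} = 4 (mod 11).
  i = 2 (α = 1): (1−6)(1−9)(1−8)(1−7) = (−5)·(−8)·(−7)·(−6) = 1680 ≡ 8, so v_2 = 8^{−1} = 7 (mod 11).
  i = 3 (α = 9): (9−6)(9−1)(9−8)(9−7) = 3·8·1·2 = 48 ≡ 4, so v_3 = 4^{−1} = 3 (mod 11).
  i = 4 (α = 8): (8−6)(8−1)(8−9)(8−7) = 2·7·(−1)·1 = −14 ≡ 8, so v_4 = 8^{−1} = 7 (mod 11).
  i = 5 (α = 7): (7−6)(7−1)(7−9)(7−8) = 1·6·(−2)·(−1) = 12 ≡ 1, so v_5 = 1^{−1} = 1 (mod 11).
  v = [4, 7, 3, 7, 1].
Step 2: syndromes of r = [10, 0, 10, 6, 2] (all sums mod 11).
  S_0 = Σ v_i r_i = 4·10 + 7·0 + 3·10 + 7·6 + 1·2 = 114 ≡ 4.
  S_1 = Σ v_i α_i r_i = 4·6·10 + 7·1·0 + 3·9·10 + 7·8·6 + 1·7·2 = 860 ≡ 2.
  α_i^2 mod 11 = [3, 1, 4, 9, 5].
  S_2 = Σ v_i α_i^2 r_i = 4·3·10 + 7·1·0 + 3·4·10 + 7·9·6 + 1·5·2 = 628 ≡ 1.
  S = (4, 2, 1) ≠ 0, so r is not a codeword (an error is present).
Step 3: locate the error. For a single error e at position i, S_ℓ = v_i·e·α_i^ℓ, so α_err = S_1/S_0.
  S_0^{−1} = 4^{−1} = 3 (mod 11), so α_err = 2·3 = 6 ≡ 6 = α_1. Error position i = 1.
  Consistency check: S_2/S_1 = 1·6 = 6 ≡ 6 = α_err ✓ (single-error assumption holds).
Step 4: error magnitude e = S_0/v_1 = S_0·∏_{j≠1}(α_1 − α_j) = 4·3 = 12 ≡ 1 (mod 11).
Step 5: correct position 1: c_1 = r_1 − e = 10 − 1 ≡ 9 (mod 11). Hence c = [9, 0, 10, 6, 2].
  Check: interpolating c through the α_i gives m(x) = 7 + 4·x (degree < 2) with m(α_i) = c_i for every i, so c is indeed a codeword.


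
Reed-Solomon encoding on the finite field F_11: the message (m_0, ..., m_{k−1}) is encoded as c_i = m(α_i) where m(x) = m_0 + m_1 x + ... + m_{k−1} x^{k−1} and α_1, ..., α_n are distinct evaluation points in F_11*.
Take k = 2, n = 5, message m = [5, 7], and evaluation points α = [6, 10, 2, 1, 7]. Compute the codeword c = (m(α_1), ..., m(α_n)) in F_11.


c = [3, 9, 8, 1, 10]

Message polynomial: m(x) = 5 + 7·x (mod 11).
For each evaluation point α_i, compute m(α_i) mod 11:
  α_1 = 6: Horner steps 7 → 3, so m(6) = 3.
  α_2 = 10: Horner steps 7 → 9, so m(10) = 9.
  α_3 = 2: Horner steps 7 → 8, so m(2) = 8.
  α_4 = 1: Horner steps 7 → 1, so m(1) = 1.
  α_5 = 7: Horner steps 7 → 10, so m(7) = 10.
Codeword c = [3, 9, 8, 1, 10] ∈ F_11^5.


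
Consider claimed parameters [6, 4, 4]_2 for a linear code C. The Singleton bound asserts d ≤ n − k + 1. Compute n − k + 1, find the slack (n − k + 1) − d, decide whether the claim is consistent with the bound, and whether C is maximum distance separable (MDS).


Singleton RHS = n − k + 1 = 3, slack = -1, bound violated (no such code; not MDS).

Singleton bound: d ≤ n − k + 1.
Here n = 6, k = 4, so n − k + 1 = 3.
Given d = 4, check d ≤ 3: NO.
Slack = (n − k + 1) − d = -1.
The slack is negative: d = 4 exceeds n − k + 1 = 3 by 1, so the Singleton bound is violated and no linear [6, 4, 4]_2 code can exist. In particular it is not MDS (MDS requires d = n − k + 1 exactly).
Description: the claimed parameters are [6, 4, 4]_2; such a code would be impossible (violates the Singleton bound).


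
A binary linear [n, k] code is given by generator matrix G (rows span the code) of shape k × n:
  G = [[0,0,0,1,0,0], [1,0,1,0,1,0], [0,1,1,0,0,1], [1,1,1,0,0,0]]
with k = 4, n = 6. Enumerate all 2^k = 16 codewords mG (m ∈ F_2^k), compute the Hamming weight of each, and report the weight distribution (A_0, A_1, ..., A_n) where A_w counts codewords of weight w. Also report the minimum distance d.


Weight distribution: A_0 = 1, A_1 = 1, A_2 = 2, A_3 = 6, A_4 = 5, A_5 = 1. Minimum distance d = 1.

Enumerate all 2^4 = 16 messages m ∈ F_2^4.
For each, compute codeword c = mG in F_2^6, then tally its weight.
  m = 0000 → c = 000000, weight = 0.
  m = 1000 → c = 000100, weight = 1.
  m = 0100 → c = 101010, weight = 3.
  m = 1100 → c = 101110, weight = 4.
  m = 0010 → c = 011001, weight = 3.
  m = 1010 → c = 011101, weight = 4.
  m = 0110 → c = 110011, weight = 4.
  m = 1110 → c = 110111, weight = 5.
  m = 0001 → c = 111000, weight = 3.
  m = 1001 → c = 111100, weight = 4.
  m = 0101 → c = 010010, weight = 2.
  m = 1101 → c = 010110, weight = 3.
  m = 0011 → c = 100001, weight = 2.
  m = 1011 → c = 100101, weight = 3.
  m = 0111 → c = 001011, weight = 3.
  m = 1111 → c = 001111, weight = 4.
Tally weights:
  weight 0: 1 codewords.
  weight 1: 1 codewords.
  weight 2: 2 codewords.
  weight 3: 6 codewords.
  weight 4: 5 codewords.
  weight 5: 1 codewords.
Minimum distance d = smallest w > 0 with A_w > 0 = 1.
Sanity: Σ A_w = 16 = 2^4 = 16 ✓.


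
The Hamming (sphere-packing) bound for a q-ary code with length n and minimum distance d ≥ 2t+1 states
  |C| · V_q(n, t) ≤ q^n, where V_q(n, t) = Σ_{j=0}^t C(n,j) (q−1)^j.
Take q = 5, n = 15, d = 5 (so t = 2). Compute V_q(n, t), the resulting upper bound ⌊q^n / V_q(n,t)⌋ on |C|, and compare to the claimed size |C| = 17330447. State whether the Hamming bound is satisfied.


V_q(n, t) = 1741, q^n = 30517578125, Hamming bound = 17528764, |C| = 17330447 ≤ bound (satisfied).

Step 1: Compute V_q(n, t) = Σ_{j=0}^2 C(n, j) (q−1)^j.
  j = 0: C(15,0)·(4)^0 = 1·1 = 1.
  j = 1: C(15,1)·(4)^1 = 15·4 = 60.
  j = 2: C(15,2)·(4)^2 = 105·16 = 1680.
  V_q(n, t) = 1 + 60 + 1680 = 1741.
Step 2: q^n = 5^15 = 30517578125.
Step 3: Hamming bound ⌊q^n / V_q(n,t)⌋ = ⌊30517578125/1741⌋ = 17528764.
Step 4: Compare |C| = 17330447 to 17528764: satisfied.
The claimed |C| lies below the Hamming bound.


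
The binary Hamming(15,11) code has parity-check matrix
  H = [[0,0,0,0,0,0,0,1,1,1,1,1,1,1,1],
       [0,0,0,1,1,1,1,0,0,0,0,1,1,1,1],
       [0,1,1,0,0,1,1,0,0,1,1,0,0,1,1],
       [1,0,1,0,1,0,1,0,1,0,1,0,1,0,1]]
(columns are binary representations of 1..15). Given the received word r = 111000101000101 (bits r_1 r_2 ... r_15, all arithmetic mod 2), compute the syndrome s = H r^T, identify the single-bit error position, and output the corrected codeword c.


s = (1, 1, 0, 0)^T, error position = 12, corrected codeword c = 111000101001101

Compute s = H r^T mod 2 one row at a time:
  s_1 = 0 + 1 + 0 + 0 + 0 + 1 + 0 + 1 = 3 ≡ 1 (mod 2).
  s_2 = 0 + 0 + 0 + 1 + 0 + 1 + 0 + 1 = 3 ≡ 1 (mod 2).
  s_3 = 1 + 1 + 0 + 1 + 0 + 0 + 0 + 1 = 4 ≡ 0 (mod 2).
  s_4 = 1 + 1 + 0 + 1 + 1 + 0 + 1 + 1 = 6 ≡ 0 (mod 2).
s = (1, 1, 0, 0)^T — this equals column 12 of H (binary 1100), so error is at position 12.
Correct: flip bit 12 of r = 111000101000101 to get c = 111000101001101.


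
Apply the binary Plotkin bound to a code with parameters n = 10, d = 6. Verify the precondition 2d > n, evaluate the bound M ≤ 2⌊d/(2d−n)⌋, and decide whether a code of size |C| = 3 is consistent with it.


Plotkin bound M ≤ 6; given |C| = 3 ≤ bound (satisfied).

Check applicability: 2d = 12, n = 10.
2d − n = 2 > 0, so Plotkin applies.
Compute d/(2d−n) = 6/2 ≈ 3.0000.
⌊d/(2d−n)⌋ = 3.
Plotkin bound: M ≤ 2·3 = 6.
Given |C| = 3, check: satisfied.
This |C| is below the Plotkin bound.


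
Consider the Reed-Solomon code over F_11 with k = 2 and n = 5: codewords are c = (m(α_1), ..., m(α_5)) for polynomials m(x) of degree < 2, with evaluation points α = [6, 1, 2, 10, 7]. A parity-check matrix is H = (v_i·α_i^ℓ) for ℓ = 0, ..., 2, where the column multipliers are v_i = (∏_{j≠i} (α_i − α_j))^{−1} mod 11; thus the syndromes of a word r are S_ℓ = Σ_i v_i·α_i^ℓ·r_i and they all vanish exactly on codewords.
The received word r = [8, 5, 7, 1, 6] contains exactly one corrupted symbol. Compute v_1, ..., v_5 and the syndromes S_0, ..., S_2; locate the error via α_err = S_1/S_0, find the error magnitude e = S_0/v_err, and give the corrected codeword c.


S = (5, 8, 4), error at position 1, error magnitude e = 4, c = [4, 5, 7, 1, 6].

Step 1: column multipliers v_i = (∏_{j≠i}(α_i − α_j))^{−1} mod 11.
  i = 1 (α = 6): (6−1)(6−2)(6−10)(6−7) = 5·4·(−4)·(−1) = 80 ≡ 3, so v_1 = 3^{−1} = 4 (mod 11).
  i = 2 (α = 1): (1−6)(1−2)(1−10)(1−7) = (−5)·(−1)·(−9)·(−6) = 270 ≡ 6, so v_2 = 6^{−1} = 2 (mod 11).
  i = 3 (α = 2): (2−6)(2−1)(2−10)(2−7) = (−4)·1·(−8)·(−5) = −160 ≡ 5, so v_3 = 5^{−1} = 9 (mod 11).
  i = 4 (α = 10): (10−6)(10−1)(10−2)(10−7) = 4·9·8·3 = 864 ≡ 6, so v_4 = 6^{−1} = 2 (mod 11).
  i = 5 (α = 7): (7−6)(7−1)(7−2)(7−10) = 1·6·5·(−3) = −90 ≡ 9, so v_5 = 9^{−1} = 5 (mod 11).
  v = [4, 2, 9, 2, 5].
Step 2: syndromes of r = [8, 5, 7, 1, 6] (all sums mod 11).
  S_0 = Σ v_i r_i = 4·8 + 2·5 + 9·7 + 2·1 + 5·6 = 137 ≡ 5.
  S_1 = Σ v_i α_i r_i = 4·6·8 + 2·1·5 + 9·2·7 + 2·10·1 + 5·7·6 = 558 ≡ 8.
  α_i^2 mod 11 = [3, 1, 4, 1, 5].
  S_2 = Σ v_i α_i^2 r_i = 4·3·8 + 2·1·5 + 9·4·7 + 2·1·1 + 5·5·6 = 510 ≡ 4.
  S = (5, 8, 4) ≠ 0, so r is not a codeword (an error is present).
Step 3: locate the error. For a single error e at position i, S_ℓ = v_i·e·α_i^ℓ, so α_err = S_1/S_0.
  S_0^{−1} = 5^{−1} = 9 (mod 11), so α_err = 8·9 = 72 ≡ 6 = α_1. Error position i = 1.
  Consistency check: S_2/S_1 = 4·7 = 28 ≡ 6 = α_err ✓ (single-error assumption holds).
Step 4: error magnitude e = S_0/v_1 = S_0·∏_{j≠1}(α_1 − α_j) = 5·3 = 15 ≡ 4 (mod 11).
Step 5: correct position 1: c_1 = r_1 − e = 8 − 4 ≡ 4 (mod 11). Hence c = [4, 5, 7, 1, 6].
  Check: interpolating c through the α_i gives m(x) = 3 + 2·x (degree < 2) with m(α_i) = c_i for every i, so c is indeed a codeword.


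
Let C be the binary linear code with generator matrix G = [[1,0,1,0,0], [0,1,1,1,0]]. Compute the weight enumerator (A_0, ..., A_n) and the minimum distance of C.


Weight distribution: A_0 = 1, A_2 = 1, A_3 = 2. Minimum distance d = 2.

Enumerate all 2^2 = 4 messages m ∈ F_2^2.
For each, compute codeword c = mG in F_2^5, then tally its weight.
  m = 00 → c = 00000, weight = 0.
  m = 10 → c = 10100, weight = 2.
  m = 01 → c = 01110, weight = 3.
  m = 11 → c = 11010, weight = 3.
Tally weights:
  weight 0: 1 codewords.
  weight 2: 1 codewords.
  weight 3: 2 codewords.
Minimum distance d = smallest w > 0 with A_w > 0 = 2.
Sanity: Σ A_w = 4 = 2^2 = 4 ✓.


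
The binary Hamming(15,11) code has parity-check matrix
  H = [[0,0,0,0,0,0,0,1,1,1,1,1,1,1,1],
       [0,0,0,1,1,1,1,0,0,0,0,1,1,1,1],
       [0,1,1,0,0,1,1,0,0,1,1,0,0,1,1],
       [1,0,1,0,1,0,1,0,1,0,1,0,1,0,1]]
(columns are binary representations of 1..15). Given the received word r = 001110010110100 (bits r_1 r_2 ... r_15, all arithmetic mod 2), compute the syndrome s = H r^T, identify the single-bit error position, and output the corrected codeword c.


s = (0, 1, 1, 0)^T, error position = 6, corrected codeword c = 001111010110100

Compute s = H r^T mod 2 one row at a time:
  s_1 = 1 + 0 + 1 + 1 + 0 + 1 + 0 + 0 = 4 ≡ 0 (mod 2).
  s_2 = 1 + 1 + 0 + 0 + 0 + 1 + 0 + 0 = 3 ≡ 1 (mod 2).
  s_3 = 0 + 1 + 0 + 0 + 1 + 1 + 0 + 0 = 3 ≡ 1 (mod 2).
  s_4 = 0 + 1 + 1 + 0 + 0 + 1 + 1 + 0 = 4 ≡ 0 (mod 2).
s = (0, 1, 1, 0)^T — this equals column 6 of H (binary 0110), so error is at position 6.
Correct: flip bit 6 of r = 001110010110100 to get c = 001111010110100.


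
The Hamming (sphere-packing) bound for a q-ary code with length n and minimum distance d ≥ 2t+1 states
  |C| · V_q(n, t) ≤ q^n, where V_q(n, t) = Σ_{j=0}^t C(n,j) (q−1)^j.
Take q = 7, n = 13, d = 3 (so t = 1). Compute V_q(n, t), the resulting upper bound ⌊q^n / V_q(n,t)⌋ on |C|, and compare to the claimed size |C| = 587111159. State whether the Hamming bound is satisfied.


V_q(n, t) = 79, q^n = 96889010407, Hamming bound = 1226443169, |C| = 587111159 ≤ bound (satisfied).

Step 1: Compute V_q(n, t) = Σ_{j=0}^1 C(n, j) (q−1)^j.
  j = 0: C(13,0)·(6)^0 = 1·1 = 1.
  j = 1: C(13,1)·(6)^1 = 13·6 = 78.
  V_q(n, t) = 1 + 78 = 79.
Step 2: q^n = 7^13 = 96889010407.
Step 3: Hamming bound ⌊q^n / V_q(n,t)⌋ = ⌊96889010407/79⌋ = 1226443169.
Step 4: Compare |C| = 587111159 to 1226443169: satisfied.
The claimed |C| lies below the Hamming bound.


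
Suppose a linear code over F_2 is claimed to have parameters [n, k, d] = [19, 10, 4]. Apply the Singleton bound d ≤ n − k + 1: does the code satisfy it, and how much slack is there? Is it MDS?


Singleton RHS = n − k + 1 = 10, slack = 6, bound satisfied, not MDS.

Singleton bound: d ≤ n − k + 1.
Here n = 19, k = 10, so n − k + 1 = 10.
Given d = 4, check d ≤ 10: YES.
Slack = (n − k + 1) − d = 6.
The code is NOT MDS (slack = 6 > 0).
Description: the claimed parameters are [19, 10, 4]_2; such a code would be non-MDS.


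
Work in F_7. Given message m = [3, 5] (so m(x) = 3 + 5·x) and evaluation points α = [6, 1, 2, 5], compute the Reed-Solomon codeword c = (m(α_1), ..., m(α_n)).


c = [5, 1, 6, 0]

Message polynomial: m(x) = 3 + 5·x (mod 7).
For each evaluation point α_i, compute m(α_i) mod 7:
  α_1 = 6: Horner steps 5 → 5, so m(6) = 5.
  α_2 = 1: Horner steps 5 → 1, so m(1) = 1.
  α_3 = 2: Horner steps 5 → 6, so m(2) = 6.
  α_4 = 5: Horner steps 5 → 0, so m(5) = 0.
Codeword c = [5, 1, 6, 0] ∈ F_7^4.


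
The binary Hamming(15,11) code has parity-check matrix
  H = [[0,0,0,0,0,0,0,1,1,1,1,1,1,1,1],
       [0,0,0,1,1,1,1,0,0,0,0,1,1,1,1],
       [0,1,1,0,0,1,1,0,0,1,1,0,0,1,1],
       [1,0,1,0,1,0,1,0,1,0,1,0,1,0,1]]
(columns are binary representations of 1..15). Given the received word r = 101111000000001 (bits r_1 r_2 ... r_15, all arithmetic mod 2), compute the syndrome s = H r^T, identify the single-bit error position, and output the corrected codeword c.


s = (1, 0, 1, 0)^T, error position = 10, corrected codeword c = 101111000100001

Compute s = H r^T mod 2 one row at a time:
  s_1 = 0 + 0 + 0 + 0 + 0 + 0 + 0 + 1 = 1 ≡ 1 (mod 2).
  s_2 = 1 + 1 + 1 + 0 + 0 + 0 + 0 + 1 = 4 ≡ 0 (mod 2).
  s_3 = 0 + 1 + 1 + 0 + 0 + 0 + 0 + 1 = 3 ≡ 1 (mod 2).
  s_4 = 1 + 1 + 1 + 0 + 0 + 0 + 0 + 1 = 4 ≡ 0 (mod 2).
s = (1, 0, 1, 0)^T — this equals column 10 of H (binary 1010), so error is at position 10.
Correct: flip bit 10 of r = 101111000000001 to get c = 101111000100001.


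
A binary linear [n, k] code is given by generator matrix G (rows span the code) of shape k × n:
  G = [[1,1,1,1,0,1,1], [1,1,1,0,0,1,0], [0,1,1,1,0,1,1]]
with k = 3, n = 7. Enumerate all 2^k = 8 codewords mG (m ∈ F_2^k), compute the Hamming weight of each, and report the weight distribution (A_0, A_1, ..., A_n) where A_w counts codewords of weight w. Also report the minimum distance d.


Weight distribution: A_0 = 1, A_1 = 1, A_2 = 1, A_3 = 2, A_4 = 1, A_5 = 1, A_6 = 1. Minimum distance d = 1.

Enumerate all 2^3 = 8 messages m ∈ F_2^3.
For each, compute codeword c = mG in F_2^7, then tally its weight.
  m = 000 → c = 0000000, weight = 0.
  m = 100 → c = 1111011, weight = 6.
  m = 010 → c = 1110010, weight = 4.
  m = 110 → c = 0001001, weight = 2.
  m = 001 → c = 0111011, weight = 5.
  m = 101 → c = 1000000, weight = 1.
  m = 011 → c = 1001001, weight = 3.
  m = 111 → c = 0110010, weight = 3.
Tally weights:
  weight 0: 1 codewords.
  weight 1: 1 codewords.
  weight 2: 1 codewords.
  weight 3: 2 codewords.
  weight 4: 1 codewords.
  weight 5: 1 codewords.
  weight 6: 1 codewords.
Minimum distance d = smallest w > 0 with A_w > 0 = 1.
Sanity: Σ A_w = 8 = 2^3 = 8 ✓.


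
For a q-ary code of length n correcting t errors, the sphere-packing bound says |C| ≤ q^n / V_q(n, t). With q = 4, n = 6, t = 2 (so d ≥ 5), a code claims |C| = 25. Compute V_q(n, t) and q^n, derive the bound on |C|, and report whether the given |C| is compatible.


V_q(n, t) = 154, q^n = 4096, Hamming bound = 26, |C| = 25 ≤ bound (satisfied).

Step 1: Compute V_q(n, t) = Σ_{j=0}^2 C(n, j) (q−1)^j.
  j = 0: C(6,0)·(3)^0 = 1·1 = 1.
  j = 1: C(6,1)·(3)^1 = 6·3 = 18.
  j = 2: C(6,2)·(3)^2 = 15·9 = 135.
  V_q(n, t) = 1 + 18 + 135 = 154.
Step 2: q^n = 4^6 = 4096.
Step 3: Hamming bound ⌊q^n / V_q(n,t)⌋ = ⌊4096/154⌋ = 26.
Step 4: Compare |C| = 25 to 26: satisfied.
The claimed |C| lies below the Hamming bound.


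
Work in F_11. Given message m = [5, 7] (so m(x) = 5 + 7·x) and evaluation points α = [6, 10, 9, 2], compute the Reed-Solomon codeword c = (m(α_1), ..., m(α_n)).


c = [3, 9, 2, 8]

Message polynomial: m(x) = 5 + 7·x (mod 11).
For each evaluation point α_i, compute m(α_i) mod 11:
  α_1 = 6: Horner steps 7 → 3, so m(6) = 3.
  α_2 = 10: Horner steps 7 → 9, so m(10) = 9.
  α_3 = 9: Horner steps 7 → 2, so m(9) = 2.
  α_4 = 2: Horner steps 7 → 8, so m(2) = 8.
Codeword c = [3, 9, 2, 8] ∈ F_11^4.
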